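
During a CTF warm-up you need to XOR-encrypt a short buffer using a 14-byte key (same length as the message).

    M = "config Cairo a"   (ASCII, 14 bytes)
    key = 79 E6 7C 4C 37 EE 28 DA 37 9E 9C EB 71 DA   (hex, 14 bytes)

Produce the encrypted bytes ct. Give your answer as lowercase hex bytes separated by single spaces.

1a 89 12 2a 5e 89 08 99 56 f7 ee 84 51 bb

XOR is its own inverse, so applying the key byte-wise gives the result directly.
 99 XOR 121 =  26
111 XOR 230 = 137
110 XOR 124 =  18
102 XOR  76 =  42
105 XOR  55 =  94
103 XOR 238 = 137
 32 XOR  40 =   8
 67 XOR 218 = 153
 97 XOR  55 =  86
105 XOR 158 = 247
114 XOR 156 = 238
111 XOR 235 = 132
 32 XOR 113 =  81
 97 XOR 218 = 187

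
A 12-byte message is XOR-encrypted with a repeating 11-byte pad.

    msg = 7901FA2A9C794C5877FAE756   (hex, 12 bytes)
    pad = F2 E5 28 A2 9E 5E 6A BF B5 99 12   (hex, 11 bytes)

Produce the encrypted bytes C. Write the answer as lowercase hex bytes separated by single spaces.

8b e4 d2 88 02 27 26 e7 c2 63 f5 a4

The 11-byte key repeats, so the effective keystream is f2 e5 28 a2 9e 5e 6a bf b5 99 12 f2.
byte 0: 121 XOR 242 = 139
byte 1:   1 XOR 229 = 228
byte 2: 250 XOR  40 = 210
byte 3:  42 XOR 162 = 136
byte 4: 156 XOR 158 =   2
byte 5: 121 XOR  94 =  39
byte 6:  76 XOR 106 =  38
byte 7:  88 XOR 191 = 231
byte 8: 119 XOR 181 = 194
byte 9: 250 XOR 153 =  99
byte 10: 231 XOR  18 = 245
byte 11:  86 XOR 242 = 164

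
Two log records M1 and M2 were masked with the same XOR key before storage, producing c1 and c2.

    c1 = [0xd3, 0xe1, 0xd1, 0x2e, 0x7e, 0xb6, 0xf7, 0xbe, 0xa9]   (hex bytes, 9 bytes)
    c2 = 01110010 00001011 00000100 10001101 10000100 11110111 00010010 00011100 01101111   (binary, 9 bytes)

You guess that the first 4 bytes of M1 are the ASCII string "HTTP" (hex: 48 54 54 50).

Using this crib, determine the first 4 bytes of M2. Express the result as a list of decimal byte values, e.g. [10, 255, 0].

First, c1 ⊕ c2 = (M1 ⊕ K) ⊕ (M2 ⊕ K) = M1 ⊕ M2, so the key drops out. Then M2 = (M1 ⊕ M2) ⊕ M1 over the first 4 bytes.
byte 0: (d3 xor 72) xor 48 = a1 xor 48 = e9
byte 1: (e1 xor 0b) xor 54 = ea xor 54 = be
byte 2: (d1 xor 04) xor 54 = d5 xor 54 = 81
byte 3: (2e xor 8d) xor 50 = a3 xor 50 = f3

[233, 190, 129, 243]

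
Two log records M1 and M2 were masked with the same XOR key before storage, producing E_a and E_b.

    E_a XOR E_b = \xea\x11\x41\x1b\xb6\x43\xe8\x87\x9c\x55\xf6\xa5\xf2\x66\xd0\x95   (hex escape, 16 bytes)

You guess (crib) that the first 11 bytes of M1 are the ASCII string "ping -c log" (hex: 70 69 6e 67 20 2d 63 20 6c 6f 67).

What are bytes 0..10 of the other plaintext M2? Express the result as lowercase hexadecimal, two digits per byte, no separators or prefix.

Since E_a ⊕ E_b = M1 ⊕ M2, XORing with the guessed M1 bytes yields the corresponding M2 bytes: M2 = (E_a ⊕ E_b) ⊕ M1.
byte 0: 11101010 ⊕ 01110000 = 10011010
byte 1: 00010001 ⊕ 01101001 = 01111000
byte 2: 01000001 ⊕ 01101110 = 00101111
byte 3: 00011011 ⊕ 01100111 = 01111100
byte 4: 10110110 ⊕ 00100000 = 10010110
byte 5: 01000011 ⊕ 00101101 = 01101110
byte 6: 11101000 ⊕ 01100011 = 10001011
byte 7: 10000111 ⊕ 00100000 = 10100111
byte 8: 10011100 ⊕ 01101100 = 11110000
byte 9: 01010101 ⊕ 01101111 = 00111010
byte 10: 11110110 ⊕ 01100111 = 10010001

9a782f7c966e8ba7f03a91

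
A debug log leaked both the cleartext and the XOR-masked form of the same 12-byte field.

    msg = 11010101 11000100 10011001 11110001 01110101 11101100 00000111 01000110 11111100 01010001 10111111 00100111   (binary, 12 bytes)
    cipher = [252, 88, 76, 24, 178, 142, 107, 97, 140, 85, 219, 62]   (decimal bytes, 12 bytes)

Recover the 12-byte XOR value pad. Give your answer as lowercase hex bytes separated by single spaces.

29 9c d5 e9 c7 62 6c 27 70 04 64 19

Since cipher = msg ⊕ pad, XORing both sides with msg gives pad = msg ⊕ cipher.
d5 XOR fc = 29
c4 XOR 58 = 9c
99 XOR 4c = d5
f1 XOR 18 = e9
75 XOR b2 = c7
ec XOR 8e = 62
07 XOR 6b = 6c
46 XOR 61 = 27
fc XOR 8c = 70
51 XOR 55 = 04
bf XOR db = 64
27 XOR 3e = 19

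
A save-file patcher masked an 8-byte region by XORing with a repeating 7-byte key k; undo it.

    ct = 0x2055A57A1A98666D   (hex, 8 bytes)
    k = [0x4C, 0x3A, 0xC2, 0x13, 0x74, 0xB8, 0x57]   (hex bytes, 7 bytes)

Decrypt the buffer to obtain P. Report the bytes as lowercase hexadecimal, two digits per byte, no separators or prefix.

The 7-byte key repeats, so the effective keystream is 4c 3a c2 13 74 b8 57 4c.
byte 0: 20 xor 4c = 6c
byte 1: 55 xor 3a = 6f
byte 2: a5 xor c2 = 67
byte 3: 7a xor 13 = 69
byte 4: 1a xor 74 = 6e
byte 5: 98 xor b8 = 20
byte 6: 66 xor 57 = 31
byte 7: 6d xor 4c = 21

6c6f67696e203121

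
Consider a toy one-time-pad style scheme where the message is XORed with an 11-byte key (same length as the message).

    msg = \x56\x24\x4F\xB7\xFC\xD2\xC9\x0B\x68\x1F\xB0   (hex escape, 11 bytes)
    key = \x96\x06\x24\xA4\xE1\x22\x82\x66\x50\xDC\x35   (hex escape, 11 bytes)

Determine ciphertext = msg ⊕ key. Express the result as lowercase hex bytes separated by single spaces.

01010110 XOR 10010110 = 11000000
00100100 XOR 00000110 = 00100010
01001111 XOR 00100100 = 01101011
10110111 XOR 10100100 = 00010011
11111100 XOR 11100001 = 00011101
11010010 XOR 00100010 = 11110000
11001001 XOR 10000010 = 01001011
00001011 XOR 01100110 = 01101101
01101000 XOR 01010000 = 00111000
00011111 XOR 11011100 = 11000011
10110000 XOR 00110101 = 10000101

c0 22 6b 13 1d f0 4b 6d 38 c3 85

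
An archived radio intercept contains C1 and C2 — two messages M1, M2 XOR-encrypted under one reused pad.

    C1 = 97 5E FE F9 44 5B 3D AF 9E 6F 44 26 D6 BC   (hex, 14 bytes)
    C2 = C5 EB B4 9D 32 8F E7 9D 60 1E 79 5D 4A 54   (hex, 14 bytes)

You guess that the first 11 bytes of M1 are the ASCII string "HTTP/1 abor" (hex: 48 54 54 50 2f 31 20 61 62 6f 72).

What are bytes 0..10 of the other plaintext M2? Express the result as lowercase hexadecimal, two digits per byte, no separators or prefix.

1ae11e3459e5fa539c1e4f

First, C1 ⊕ C2 = (M1 ⊕ K) ⊕ (M2 ⊕ K) = M1 ⊕ M2, so the key drops out. Then M2 = (M1 ⊕ M2) ⊕ M1 over the first 11 bytes.
byte 0: (97 ⊕ c5) ⊕ 48 = 52 ⊕ 48 = 1a
byte 1: (5e ⊕ eb) ⊕ 54 = b5 ⊕ 54 = e1
byte 2: (fe ⊕ b4) ⊕ 54 = 4a ⊕ 54 = 1e
byte 3: (f9 ⊕ 9d) ⊕ 50 = 64 ⊕ 50 = 34
byte 4: (44 ⊕ 32) ⊕ 2f = 76 ⊕ 2f = 59
byte 5: (5b ⊕ 8f) ⊕ 31 = d4 ⊕ 31 = e5
byte 6: (3d ⊕ e7) ⊕ 20 = da ⊕ 20 = fa
byte 7: (af ⊕ 9d) ⊕ 61 = 32 ⊕ 61 = 53
byte 8: (9e ⊕ 60) ⊕ 62 = fe ⊕ 62 = 9c
byte 9: (6f ⊕ 1e) ⊕ 6f = 71 ⊕ 6f = 1e
byte 10: (44 ⊕ 79) ⊕ 72 = 3d ⊕ 72 = 4f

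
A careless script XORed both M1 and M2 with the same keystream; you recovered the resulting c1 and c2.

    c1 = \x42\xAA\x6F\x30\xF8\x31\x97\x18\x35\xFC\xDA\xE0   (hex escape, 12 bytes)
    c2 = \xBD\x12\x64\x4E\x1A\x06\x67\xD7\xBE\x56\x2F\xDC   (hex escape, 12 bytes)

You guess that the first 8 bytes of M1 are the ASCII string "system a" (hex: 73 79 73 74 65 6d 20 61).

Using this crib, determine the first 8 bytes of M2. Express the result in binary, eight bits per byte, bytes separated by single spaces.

10001100 11000001 01111000 00001010 10000111 01011010 11010000 10101110

First, c1 ⊕ c2 = (M1 ⊕ K) ⊕ (M2 ⊕ K) = M1 ⊕ M2, so the key drops out. Then M2 = (M1 ⊕ M2) ⊕ M1 over the first 8 bytes.
byte 0: (42 ⊕ bd) ⊕ 73 = ff ⊕ 73 = 8c
byte 1: (aa ⊕ 12) ⊕ 79 = b8 ⊕ 79 = c1
byte 2: (6f ⊕ 64) ⊕ 73 = 0b ⊕ 73 = 78
byte 3: (30 ⊕ 4e) ⊕ 74 = 7e ⊕ 74 = 0a
byte 4: (f8 ⊕ 1a) ⊕ 65 = e2 ⊕ 65 = 87
byte 5: (31 ⊕ 06) ⊕ 6d = 37 ⊕ 6d = 5a
byte 6: (97 ⊕ 67) ⊕ 20 = f0 ⊕ 20 = d0
byte 7: (18 ⊕ d7) ⊕ 61 = cf ⊕ 61 = ae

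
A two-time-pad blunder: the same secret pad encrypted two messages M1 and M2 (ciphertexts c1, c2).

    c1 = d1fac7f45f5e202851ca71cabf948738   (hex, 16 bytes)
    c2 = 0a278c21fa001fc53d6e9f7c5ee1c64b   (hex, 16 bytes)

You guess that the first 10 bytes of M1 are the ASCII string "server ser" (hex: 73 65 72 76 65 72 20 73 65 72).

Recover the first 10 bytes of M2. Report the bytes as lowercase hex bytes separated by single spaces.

First, c1 ⊕ c2 = (M1 ⊕ K) ⊕ (M2 ⊕ K) = M1 ⊕ M2, so the key drops out. Then M2 = (M1 ⊕ M2) ⊕ M1 over the first 10 bytes.
byte 0: (d1 ⊕ 0a) ⊕ 73 = db ⊕ 73 = a8
byte 1: (fa ⊕ 27) ⊕ 65 = dd ⊕ 65 = b8
byte 2: (c7 ⊕ 8c) ⊕ 72 = 4b ⊕ 72 = 39
byte 3: (f4 ⊕ 21) ⊕ 76 = d5 ⊕ 76 = a3
byte 4: (5f ⊕ fa) ⊕ 65 = a5 ⊕ 65 = c0
byte 5: (5e ⊕ 00) ⊕ 72 = 5e ⊕ 72 = 2c
byte 6: (20 ⊕ 1f) ⊕ 20 = 3f ⊕ 20 = 1f
byte 7: (28 ⊕ c5) ⊕ 73 = ed ⊕ 73 = 9e
byte 8: (51 ⊕ 3d) ⊕ 65 = 6c ⊕ 65 = 09
byte 9: (ca ⊕ 6e) ⊕ 72 = a4 ⊕ 72 = d6

a8 b8 39 a3 c0 2c 1f 9e 09 d6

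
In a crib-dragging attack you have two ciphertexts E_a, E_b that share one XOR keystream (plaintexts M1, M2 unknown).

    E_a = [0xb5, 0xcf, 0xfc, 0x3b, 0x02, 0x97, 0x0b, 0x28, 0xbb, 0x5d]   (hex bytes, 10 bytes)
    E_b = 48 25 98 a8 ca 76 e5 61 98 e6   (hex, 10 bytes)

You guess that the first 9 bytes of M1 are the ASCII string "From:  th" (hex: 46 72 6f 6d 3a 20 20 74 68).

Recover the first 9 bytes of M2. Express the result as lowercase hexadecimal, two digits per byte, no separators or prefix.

bb980bfef2c1ce3d4b

First, E_a ⊕ E_b = (M1 ⊕ K) ⊕ (M2 ⊕ K) = M1 ⊕ M2, so the key drops out. Then M2 = (M1 ⊕ M2) ⊕ M1 over the first 9 bytes.
byte 0: (b5 xor 48) xor 46 = fd xor 46 = bb
byte 1: (cf xor 25) xor 72 = ea xor 72 = 98
byte 2: (fc xor 98) xor 6f = 64 xor 6f = 0b
byte 3: (3b xor a8) xor 6d = 93 xor 6d = fe
byte 4: (02 xor ca) xor 3a = c8 xor 3a = f2
byte 5: (97 xor 76) xor 20 = e1 xor 20 = c1
byte 6: (0b xor e5) xor 20 = ee xor 20 = ce
byte 7: (28 xor 61) xor 74 = 49 xor 74 = 3d
byte 8: (bb xor 98) xor 68 = 23 xor 68 = 4b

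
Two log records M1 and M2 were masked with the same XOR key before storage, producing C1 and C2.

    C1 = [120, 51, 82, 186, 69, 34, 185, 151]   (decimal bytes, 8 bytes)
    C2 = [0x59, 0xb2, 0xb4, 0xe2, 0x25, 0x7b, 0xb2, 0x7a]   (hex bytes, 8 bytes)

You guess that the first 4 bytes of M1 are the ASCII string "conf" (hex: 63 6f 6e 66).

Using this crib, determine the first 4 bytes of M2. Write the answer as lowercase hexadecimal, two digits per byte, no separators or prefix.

First, C1 ⊕ C2 = (M1 ⊕ K) ⊕ (M2 ⊕ K) = M1 ⊕ M2, so the key drops out. Then M2 = (M1 ⊕ M2) ⊕ M1 over the first 4 bytes.
byte 0: (78 ^ 59) ^ 63 = 21 ^ 63 = 42
byte 1: (33 ^ b2) ^ 6f = 81 ^ 6f = ee
byte 2: (52 ^ b4) ^ 6e = e6 ^ 6e = 88
byte 3: (ba ^ e2) ^ 66 = 58 ^ 66 = 3e

42ee883e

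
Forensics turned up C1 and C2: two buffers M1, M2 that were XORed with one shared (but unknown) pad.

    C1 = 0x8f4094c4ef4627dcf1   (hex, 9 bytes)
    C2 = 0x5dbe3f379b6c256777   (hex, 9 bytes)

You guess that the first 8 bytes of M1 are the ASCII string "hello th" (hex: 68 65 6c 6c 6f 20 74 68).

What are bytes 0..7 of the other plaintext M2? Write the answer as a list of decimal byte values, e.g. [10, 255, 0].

[186, 155, 199, 159, 27, 10, 118, 211]

First, C1 ⊕ C2 = (M1 ⊕ K) ⊕ (M2 ⊕ K) = M1 ⊕ M2, so the key drops out. Then M2 = (M1 ⊕ M2) ⊕ M1 over the first 8 bytes.
byte 0: (8f XOR 5d) XOR 68 = d2 XOR 68 = ba
byte 1: (40 XOR be) XOR 65 = fe XOR 65 = 9b
byte 2: (94 XOR 3f) XOR 6c = ab XOR 6c = c7
byte 3: (c4 XOR 37) XOR 6c = f3 XOR 6c = 9f
byte 4: (ef XOR 9b) XOR 6f = 74 XOR 6f = 1b
byte 5: (46 XOR 6c) XOR 20 = 2a XOR 20 = 0a
byte 6: (27 XOR 25) XOR 74 = 02 XOR 74 = 76
byte 7: (dc XOR 67) XOR 68 = bb XOR 68 = d3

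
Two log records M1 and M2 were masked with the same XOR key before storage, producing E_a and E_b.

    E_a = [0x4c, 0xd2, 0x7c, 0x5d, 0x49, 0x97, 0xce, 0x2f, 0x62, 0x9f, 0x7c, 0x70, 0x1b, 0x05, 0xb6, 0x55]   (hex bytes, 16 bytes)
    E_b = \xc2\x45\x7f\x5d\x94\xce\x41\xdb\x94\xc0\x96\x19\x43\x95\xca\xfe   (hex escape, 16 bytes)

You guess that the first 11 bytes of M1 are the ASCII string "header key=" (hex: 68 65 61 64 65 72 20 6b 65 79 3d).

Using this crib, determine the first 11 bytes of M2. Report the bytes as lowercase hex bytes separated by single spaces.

First, E_a ⊕ E_b = (M1 ⊕ K) ⊕ (M2 ⊕ K) = M1 ⊕ M2, so the key drops out. Then M2 = (M1 ⊕ M2) ⊕ M1 over the first 11 bytes.
byte 0: (4c ⊕ c2) ⊕ 68 = 8e ⊕ 68 = e6
byte 1: (d2 ⊕ 45) ⊕ 65 = 97 ⊕ 65 = f2
byte 2: (7c ⊕ 7f) ⊕ 61 = 03 ⊕ 61 = 62
byte 3: (5d ⊕ 5d) ⊕ 64 = 00 ⊕ 64 = 64
byte 4: (49 ⊕ 94) ⊕ 65 = dd ⊕ 65 = b8
byte 5: (97 ⊕ ce) ⊕ 72 = 59 ⊕ 72 = 2b
byte 6: (ce ⊕ 41) ⊕ 20 = 8f ⊕ 20 = af
byte 7: (2f ⊕ db) ⊕ 6b = f4 ⊕ 6b = 9f
byte 8: (62 ⊕ 94) ⊕ 65 = f6 ⊕ 65 = 93
byte 9: (9f ⊕ c0) ⊕ 79 = 5f ⊕ 79 = 26
byte 10: (7c ⊕ 96) ⊕ 3d = ea ⊕ 3d = d7

e6 f2 62 64 b8 2b af 9f 93 26 d7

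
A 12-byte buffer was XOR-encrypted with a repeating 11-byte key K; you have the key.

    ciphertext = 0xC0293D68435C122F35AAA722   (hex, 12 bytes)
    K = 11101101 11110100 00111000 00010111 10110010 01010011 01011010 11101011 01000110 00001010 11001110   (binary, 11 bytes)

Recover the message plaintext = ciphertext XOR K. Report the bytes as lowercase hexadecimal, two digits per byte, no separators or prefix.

2ddd057ff10f48c473a069cf

The 11-byte key repeats, so the effective keystream is ed f4 38 17 b2 53 5a eb 46 0a ce ed.
byte 0: c0 ⊕ ed = 2d
byte 1: 29 ⊕ f4 = dd
byte 2: 3d ⊕ 38 = 05
byte 3: 68 ⊕ 17 = 7f
byte 4: 43 ⊕ b2 = f1
byte 5: 5c ⊕ 53 = 0f
byte 6: 12 ⊕ 5a = 48
byte 7: 2f ⊕ eb = c4
byte 8: 35 ⊕ 46 = 73
byte 9: aa ⊕ 0a = a0
byte 10: a7 ⊕ ce = 69
byte 11: 22 ⊕ ed = cf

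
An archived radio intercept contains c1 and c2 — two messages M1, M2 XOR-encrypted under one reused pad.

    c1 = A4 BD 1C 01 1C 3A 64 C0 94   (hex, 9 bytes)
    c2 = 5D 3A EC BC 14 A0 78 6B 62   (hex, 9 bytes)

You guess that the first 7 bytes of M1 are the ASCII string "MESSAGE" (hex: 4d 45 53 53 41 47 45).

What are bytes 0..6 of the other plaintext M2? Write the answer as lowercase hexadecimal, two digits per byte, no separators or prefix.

b4c2a3ee49dd59

First, c1 ⊕ c2 = (M1 ⊕ K) ⊕ (M2 ⊕ K) = M1 ⊕ M2, so the key drops out. Then M2 = (M1 ⊕ M2) ⊕ M1 over the first 7 bytes.
byte 0: (a4 ^ 5d) ^ 4d = f9 ^ 4d = b4
byte 1: (bd ^ 3a) ^ 45 = 87 ^ 45 = c2
byte 2: (1c ^ ec) ^ 53 = f0 ^ 53 = a3
byte 3: (01 ^ bc) ^ 53 = bd ^ 53 = ee
byte 4: (1c ^ 14) ^ 41 = 08 ^ 41 = 49
byte 5: (3a ^ a0) ^ 47 = 9a ^ 47 = dd
byte 6: (64 ^ 78) ^ 45 = 1c ^ 45 = 59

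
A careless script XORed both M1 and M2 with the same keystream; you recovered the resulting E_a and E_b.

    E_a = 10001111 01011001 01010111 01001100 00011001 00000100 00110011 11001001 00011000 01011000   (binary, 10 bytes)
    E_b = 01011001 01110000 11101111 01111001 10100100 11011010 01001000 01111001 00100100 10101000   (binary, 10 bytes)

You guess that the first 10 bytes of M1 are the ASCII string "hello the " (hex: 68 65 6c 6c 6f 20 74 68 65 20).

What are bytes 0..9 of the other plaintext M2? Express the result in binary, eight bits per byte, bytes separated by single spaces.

10111110 01001100 11010100 01011001 11010010 11111110 00001111 11011000 01011001 11010000

First, E_a ⊕ E_b = (M1 ⊕ K) ⊕ (M2 ⊕ K) = M1 ⊕ M2, so the key drops out. Then M2 = (M1 ⊕ M2) ⊕ M1 over the first 10 bytes.
byte 0: (8f ⊕ 59) ⊕ 68 = d6 ⊕ 68 = be
byte 1: (59 ⊕ 70) ⊕ 65 = 29 ⊕ 65 = 4c
byte 2: (57 ⊕ ef) ⊕ 6c = b8 ⊕ 6c = d4
byte 3: (4c ⊕ 79) ⊕ 6c = 35 ⊕ 6c = 59
byte 4: (19 ⊕ a4) ⊕ 6f = bd ⊕ 6f = d2
byte 5: (04 ⊕ da) ⊕ 20 = de ⊕ 20 = fe
byte 6: (33 ⊕ 48) ⊕ 74 = 7b ⊕ 74 = 0f
byte 7: (c9 ⊕ 79) ⊕ 68 = b0 ⊕ 68 = d8
byte 8: (18 ⊕ 24) ⊕ 65 = 3c ⊕ 65 = 59
byte 9: (58 ⊕ a8) ⊕ 20 = f0 ⊕ 20 = d0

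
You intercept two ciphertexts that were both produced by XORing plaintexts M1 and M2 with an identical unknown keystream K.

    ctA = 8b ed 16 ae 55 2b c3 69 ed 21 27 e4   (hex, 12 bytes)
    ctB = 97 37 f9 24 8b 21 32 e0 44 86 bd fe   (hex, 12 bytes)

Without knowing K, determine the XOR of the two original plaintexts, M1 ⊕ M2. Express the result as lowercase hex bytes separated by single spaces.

ctA ⊕ ctB = (M1 ⊕ K) ⊕ (M2 ⊕ K) = M1 ⊕ M2 — the shared key cancels under XOR.
10001011 ⊕ 10010111 = 00011100
11101101 ⊕ 00110111 = 11011010
00010110 ⊕ 11111001 = 11101111
10101110 ⊕ 00100100 = 10001010
01010101 ⊕ 10001011 = 11011110
00101011 ⊕ 00100001 = 00001010
11000011 ⊕ 00110010 = 11110001
01101001 ⊕ 11100000 = 10001001
11101101 ⊕ 01000100 = 10101001
00100001 ⊕ 10000110 = 10100111
00100111 ⊕ 10111101 = 10011010
11100100 ⊕ 11111110 = 00011010

1c da ef 8a de 0a f1 89 a9 a7 9a 1a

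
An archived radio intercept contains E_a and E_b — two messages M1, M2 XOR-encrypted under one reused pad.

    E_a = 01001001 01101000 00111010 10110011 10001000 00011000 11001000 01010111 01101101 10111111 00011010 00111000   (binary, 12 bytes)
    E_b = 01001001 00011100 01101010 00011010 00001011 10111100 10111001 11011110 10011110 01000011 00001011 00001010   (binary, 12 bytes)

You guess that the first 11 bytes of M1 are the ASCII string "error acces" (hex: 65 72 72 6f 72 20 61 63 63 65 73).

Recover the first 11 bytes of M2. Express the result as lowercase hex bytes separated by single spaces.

65 06 22 c6 f1 84 10 ea 90 99 62

First, E_a ⊕ E_b = (M1 ⊕ K) ⊕ (M2 ⊕ K) = M1 ⊕ M2, so the key drops out. Then M2 = (M1 ⊕ M2) ⊕ M1 over the first 11 bytes.
byte 0: (49 xor 49) xor 65 = 00 xor 65 = 65
byte 1: (68 xor 1c) xor 72 = 74 xor 72 = 06
byte 2: (3a xor 6a) xor 72 = 50 xor 72 = 22
byte 3: (b3 xor 1a) xor 6f = a9 xor 6f = c6
byte 4: (88 xor 0b) xor 72 = 83 xor 72 = f1
byte 5: (18 xor bc) xor 20 = a4 xor 20 = 84
byte 6: (c8 xor b9) xor 61 = 71 xor 61 = 10
byte 7: (57 xor de) xor 63 = 89 xor 63 = ea
byte 8: (6d xor 9e) xor 63 = f3 xor 63 = 90
byte 9: (bf xor 43) xor 65 = fc xor 65 = 99
byte 10: (1a xor 0b) xor 73 = 11 xor 73 = 62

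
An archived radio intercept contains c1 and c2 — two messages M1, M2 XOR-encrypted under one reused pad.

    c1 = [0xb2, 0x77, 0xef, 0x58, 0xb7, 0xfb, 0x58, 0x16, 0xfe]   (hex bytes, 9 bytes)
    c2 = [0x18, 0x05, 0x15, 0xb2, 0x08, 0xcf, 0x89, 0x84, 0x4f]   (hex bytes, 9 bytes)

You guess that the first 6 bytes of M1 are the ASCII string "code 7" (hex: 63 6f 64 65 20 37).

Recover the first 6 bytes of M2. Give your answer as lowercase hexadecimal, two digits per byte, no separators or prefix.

First, c1 ⊕ c2 = (M1 ⊕ K) ⊕ (M2 ⊕ K) = M1 ⊕ M2, so the key drops out. Then M2 = (M1 ⊕ M2) ⊕ M1 over the first 6 bytes.
byte 0: (b2 ⊕ 18) ⊕ 63 = aa ⊕ 63 = c9
byte 1: (77 ⊕ 05) ⊕ 6f = 72 ⊕ 6f = 1d
byte 2: (ef ⊕ 15) ⊕ 64 = fa ⊕ 64 = 9e
byte 3: (58 ⊕ b2) ⊕ 65 = ea ⊕ 65 = 8f
byte 4: (b7 ⊕ 08) ⊕ 20 = bf ⊕ 20 = 9f
byte 5: (fb ⊕ cf) ⊕ 37 = 34 ⊕ 37 = 03

c91d9e8f9f03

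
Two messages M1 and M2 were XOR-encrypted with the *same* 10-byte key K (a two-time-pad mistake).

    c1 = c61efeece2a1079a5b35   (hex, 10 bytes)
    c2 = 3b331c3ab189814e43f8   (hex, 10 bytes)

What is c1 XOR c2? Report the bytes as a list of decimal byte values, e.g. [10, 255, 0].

[253, 45, 226, 214, 83, 40, 134, 212, 24, 205]

c1 ⊕ c2 = (M1 ⊕ K) ⊕ (M2 ⊕ K) = M1 ⊕ M2 — the shared key cancels under XOR.
c6 ^ 3b = fd
1e ^ 33 = 2d
fe ^ 1c = e2
ec ^ 3a = d6
e2 ^ b1 = 53
a1 ^ 89 = 28
07 ^ 81 = 86
9a ^ 4e = d4
5b ^ 43 = 18
35 ^ f8 = cd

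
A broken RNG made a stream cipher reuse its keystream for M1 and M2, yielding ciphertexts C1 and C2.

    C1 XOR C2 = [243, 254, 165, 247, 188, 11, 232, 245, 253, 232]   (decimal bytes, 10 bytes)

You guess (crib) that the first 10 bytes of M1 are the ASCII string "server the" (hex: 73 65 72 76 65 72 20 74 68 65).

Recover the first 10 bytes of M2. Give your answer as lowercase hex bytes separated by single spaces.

80 9b d7 81 d9 79 c8 81 95 8d

Since C1 ⊕ C2 = M1 ⊕ M2, XORing with the guessed M1 bytes yields the corresponding M2 bytes: M2 = (C1 ⊕ C2) ⊕ M1.
f3 ⊕ 73 = 80
fe ⊕ 65 = 9b
a5 ⊕ 72 = d7
f7 ⊕ 76 = 81
bc ⊕ 65 = d9
0b ⊕ 72 = 79
e8 ⊕ 20 = c8
f5 ⊕ 74 = 81
fd ⊕ 68 = 95
e8 ⊕ 65 = 8d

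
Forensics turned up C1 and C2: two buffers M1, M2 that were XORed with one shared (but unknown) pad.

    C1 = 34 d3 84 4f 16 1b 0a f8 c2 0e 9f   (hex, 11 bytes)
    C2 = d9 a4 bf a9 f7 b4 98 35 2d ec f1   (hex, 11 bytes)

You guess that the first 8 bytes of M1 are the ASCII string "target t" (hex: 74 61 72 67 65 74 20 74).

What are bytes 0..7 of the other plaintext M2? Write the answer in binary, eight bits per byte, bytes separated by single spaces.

First, C1 ⊕ C2 = (M1 ⊕ K) ⊕ (M2 ⊕ K) = M1 ⊕ M2, so the key drops out. Then M2 = (M1 ⊕ M2) ⊕ M1 over the first 8 bytes.
byte 0: (34 xor d9) xor 74 = ed xor 74 = 99
byte 1: (d3 xor a4) xor 61 = 77 xor 61 = 16
byte 2: (84 xor bf) xor 72 = 3b xor 72 = 49
byte 3: (4f xor a9) xor 67 = e6 xor 67 = 81
byte 4: (16 xor f7) xor 65 = e1 xor 65 = 84
byte 5: (1b xor b4) xor 74 = af xor 74 = db
byte 6: (0a xor 98) xor 20 = 92 xor 20 = b2
byte 7: (f8 xor 35) xor 74 = cd xor 74 = b9

10011001 00010110 01001001 10000001 10000100 11011011 10110010 10111001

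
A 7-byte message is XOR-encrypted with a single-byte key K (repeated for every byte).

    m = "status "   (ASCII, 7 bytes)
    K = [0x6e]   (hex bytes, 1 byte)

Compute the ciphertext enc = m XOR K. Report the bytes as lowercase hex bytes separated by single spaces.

1d 1a 0f 1a 1b 1d 4e

The 1-byte key repeats, so the effective keystream is 6e 6e 6e 6e 6e 6e 6e.
byte 0: 73 xor 6e = 1d
byte 1: 74 xor 6e = 1a
byte 2: 61 xor 6e = 0f
byte 3: 74 xor 6e = 1a
byte 4: 75 xor 6e = 1b
byte 5: 73 xor 6e = 1d
byte 6: 20 xor 6e = 4e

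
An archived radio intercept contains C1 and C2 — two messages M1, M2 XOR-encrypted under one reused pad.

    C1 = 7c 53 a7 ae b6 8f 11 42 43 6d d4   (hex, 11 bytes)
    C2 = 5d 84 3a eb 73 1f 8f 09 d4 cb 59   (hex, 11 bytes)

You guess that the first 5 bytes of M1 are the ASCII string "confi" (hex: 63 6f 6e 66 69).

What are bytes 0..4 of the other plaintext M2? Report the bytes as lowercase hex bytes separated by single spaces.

42 b8 f3 23 ac

First, C1 ⊕ C2 = (M1 ⊕ K) ⊕ (M2 ⊕ K) = M1 ⊕ M2, so the key drops out. Then M2 = (M1 ⊕ M2) ⊕ M1 over the first 5 bytes.
byte 0: (7c XOR 5d) XOR 63 = 21 XOR 63 = 42
byte 1: (53 XOR 84) XOR 6f = d7 XOR 6f = b8
byte 2: (a7 XOR 3a) XOR 6e = 9d XOR 6e = f3
byte 3: (ae XOR eb) XOR 66 = 45 XOR 66 = 23
byte 4: (b6 XOR 73) XOR 69 = c5 XOR 69 = ac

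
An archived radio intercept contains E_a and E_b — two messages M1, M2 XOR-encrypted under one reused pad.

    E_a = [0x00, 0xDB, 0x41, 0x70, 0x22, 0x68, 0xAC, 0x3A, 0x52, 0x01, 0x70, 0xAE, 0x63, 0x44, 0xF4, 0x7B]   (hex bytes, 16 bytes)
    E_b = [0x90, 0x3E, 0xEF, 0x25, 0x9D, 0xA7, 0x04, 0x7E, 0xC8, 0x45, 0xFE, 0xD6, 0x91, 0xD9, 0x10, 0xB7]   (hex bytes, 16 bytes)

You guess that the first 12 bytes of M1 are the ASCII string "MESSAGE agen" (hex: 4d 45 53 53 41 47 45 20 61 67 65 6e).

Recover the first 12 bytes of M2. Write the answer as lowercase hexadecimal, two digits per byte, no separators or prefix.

dda0fd06fe88ed64fb23eb16

First, E_a ⊕ E_b = (M1 ⊕ K) ⊕ (M2 ⊕ K) = M1 ⊕ M2, so the key drops out. Then M2 = (M1 ⊕ M2) ⊕ M1 over the first 12 bytes.
byte 0: (00 XOR 90) XOR 4d = 90 XOR 4d = dd
byte 1: (db XOR 3e) XOR 45 = e5 XOR 45 = a0
byte 2: (41 XOR ef) XOR 53 = ae XOR 53 = fd
byte 3: (70 XOR 25) XOR 53 = 55 XOR 53 = 06
byte 4: (22 XOR 9d) XOR 41 = bf XOR 41 = fe
byte 5: (68 XOR a7) XOR 47 = cf XOR 47 = 88
byte 6: (ac XOR 04) XOR 45 = a8 XOR 45 = ed
byte 7: (3a XOR 7e) XOR 20 = 44 XOR 20 = 64
byte 8: (52 XOR c8) XOR 61 = 9a XOR 61 = fb
byte 9: (01 XOR 45) XOR 67 = 44 XOR 67 = 23
byte 10: (70 XOR fe) XOR 65 = 8e XOR 65 = eb
byte 11: (ae XOR d6) XOR 6e = 78 XOR 6e = 16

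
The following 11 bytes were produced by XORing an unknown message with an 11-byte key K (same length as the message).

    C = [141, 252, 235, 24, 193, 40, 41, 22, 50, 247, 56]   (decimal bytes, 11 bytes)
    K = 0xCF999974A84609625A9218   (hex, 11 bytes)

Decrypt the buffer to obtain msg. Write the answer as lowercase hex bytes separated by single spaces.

42 65 72 6c 69 6e 20 74 68 65 20

8d XOR cf = 42
fc XOR 99 = 65
eb XOR 99 = 72
18 XOR 74 = 6c
c1 XOR a8 = 69
28 XOR 46 = 6e
29 XOR 09 = 20
16 XOR 62 = 74
32 XOR 5a = 68
f7 XOR 92 = 65
38 XOR 18 = 20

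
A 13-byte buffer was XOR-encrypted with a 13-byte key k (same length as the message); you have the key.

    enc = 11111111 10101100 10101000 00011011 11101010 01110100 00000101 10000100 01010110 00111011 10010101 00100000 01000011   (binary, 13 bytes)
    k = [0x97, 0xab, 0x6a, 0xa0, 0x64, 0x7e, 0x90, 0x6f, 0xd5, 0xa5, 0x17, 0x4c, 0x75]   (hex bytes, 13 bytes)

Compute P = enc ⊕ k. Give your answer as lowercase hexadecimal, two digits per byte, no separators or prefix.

XOR is its own inverse, so applying the key byte-wise gives the result directly.
255 XOR 151 = 104
172 XOR 171 =   7
168 XOR 106 = 194
 27 XOR 160 = 187
234 XOR 100 = 142
116 XOR 126 =  10
  5 XOR 144 = 149
132 XOR 111 = 235
 86 XOR 213 = 131
 59 XOR 165 = 158
149 XOR  23 = 130
 32 XOR  76 = 108
 67 XOR 117 =  54

6807c2bb8e0a95eb839e826c36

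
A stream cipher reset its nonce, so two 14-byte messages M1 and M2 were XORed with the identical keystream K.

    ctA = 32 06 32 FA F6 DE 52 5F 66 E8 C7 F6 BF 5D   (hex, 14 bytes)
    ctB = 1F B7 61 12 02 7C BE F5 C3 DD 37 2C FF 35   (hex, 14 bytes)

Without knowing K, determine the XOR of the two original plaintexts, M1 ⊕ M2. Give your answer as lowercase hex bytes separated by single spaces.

ctA ⊕ ctB = (M1 ⊕ K) ⊕ (M2 ⊕ K) = M1 ⊕ M2 — the shared key cancels under XOR.
byte 0: 32 xor 1f = 2d
byte 1: 06 xor b7 = b1
byte 2: 32 xor 61 = 53
byte 3: fa xor 12 = e8
byte 4: f6 xor 02 = f4
byte 5: de xor 7c = a2
byte 6: 52 xor be = ec
byte 7: 5f xor f5 = aa
byte 8: 66 xor c3 = a5
byte 9: e8 xor dd = 35
byte 10: c7 xor 37 = f0
byte 11: f6 xor 2c = da
byte 12: bf xor ff = 40
byte 13: 5d xor 35 = 68

2d b1 53 e8 f4 a2 ec aa a5 35 f0 da 40 68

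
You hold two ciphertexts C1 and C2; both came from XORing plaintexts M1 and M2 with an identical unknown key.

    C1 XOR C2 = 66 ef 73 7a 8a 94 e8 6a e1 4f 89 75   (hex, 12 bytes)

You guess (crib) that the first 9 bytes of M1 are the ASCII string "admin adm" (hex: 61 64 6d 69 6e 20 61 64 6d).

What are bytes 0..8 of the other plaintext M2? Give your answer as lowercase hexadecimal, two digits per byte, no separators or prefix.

Since C1 ⊕ C2 = M1 ⊕ M2, XORing with the guessed M1 bytes yields the corresponding M2 bytes: M2 = (C1 ⊕ C2) ⊕ M1.
102 ^  97 =   7
239 ^ 100 = 139
115 ^ 109 =  30
122 ^ 105 =  19
138 ^ 110 = 228
148 ^  32 = 180
232 ^  97 = 137
106 ^ 100 =  14
225 ^ 109 = 140

078b1e13e4b4890e8c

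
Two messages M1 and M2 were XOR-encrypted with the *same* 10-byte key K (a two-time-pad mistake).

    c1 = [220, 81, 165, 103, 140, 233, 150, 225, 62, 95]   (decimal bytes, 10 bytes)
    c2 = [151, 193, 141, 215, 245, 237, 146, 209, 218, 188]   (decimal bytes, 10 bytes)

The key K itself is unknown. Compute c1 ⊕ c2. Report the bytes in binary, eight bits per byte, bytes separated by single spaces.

01001011 10010000 00101000 10110000 01111001 00000100 00000100 00110000 11100100 11100011

c1 ⊕ c2 = (M1 ⊕ K) ⊕ (M2 ⊕ K) = M1 ⊕ M2 — the shared key cancels under XOR.
byte 0: 11011100 XOR 10010111 = 01001011
byte 1: 01010001 XOR 11000001 = 10010000
byte 2: 10100101 XOR 10001101 = 00101000
byte 3: 01100111 XOR 11010111 = 10110000
byte 4: 10001100 XOR 11110101 = 01111001
byte 5: 11101001 XOR 11101101 = 00000100
byte 6: 10010110 XOR 10010010 = 00000100
byte 7: 11100001 XOR 11010001 = 00110000
byte 8: 00111110 XOR 11011010 = 11100100
byte 9: 01011111 XOR 10111100 = 11100011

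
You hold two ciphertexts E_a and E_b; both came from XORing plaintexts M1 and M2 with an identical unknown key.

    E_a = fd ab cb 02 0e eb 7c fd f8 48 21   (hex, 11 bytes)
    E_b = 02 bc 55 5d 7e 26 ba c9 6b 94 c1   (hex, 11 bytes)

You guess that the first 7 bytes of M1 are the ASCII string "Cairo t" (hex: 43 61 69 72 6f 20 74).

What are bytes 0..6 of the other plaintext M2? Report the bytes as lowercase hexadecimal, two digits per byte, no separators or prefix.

bc76f72d1fedb2

First, E_a ⊕ E_b = (M1 ⊕ K) ⊕ (M2 ⊕ K) = M1 ⊕ M2, so the key drops out. Then M2 = (M1 ⊕ M2) ⊕ M1 over the first 7 bytes.
byte 0: (fd xor 02) xor 43 = ff xor 43 = bc
byte 1: (ab xor bc) xor 61 = 17 xor 61 = 76
byte 2: (cb xor 55) xor 69 = 9e xor 69 = f7
byte 3: (02 xor 5d) xor 72 = 5f xor 72 = 2d
byte 4: (0e xor 7e) xor 6f = 70 xor 6f = 1f
byte 5: (eb xor 26) xor 20 = cd xor 20 = ed
byte 6: (7c xor ba) xor 74 = c6 xor 74 = b2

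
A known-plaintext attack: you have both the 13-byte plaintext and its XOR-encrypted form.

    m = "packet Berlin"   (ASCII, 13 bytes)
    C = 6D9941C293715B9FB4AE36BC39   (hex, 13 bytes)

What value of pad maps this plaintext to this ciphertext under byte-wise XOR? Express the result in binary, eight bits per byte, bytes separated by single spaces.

Since C = m ⊕ pad, XORing both sides with m gives pad = m ⊕ C.
byte 0: 01110000 XOR 01101101 = 00011101
byte 1: 01100001 XOR 10011001 = 11111000
byte 2: 01100011 XOR 01000001 = 00100010
byte 3: 01101011 XOR 11000010 = 10101001
byte 4: 01100101 XOR 10010011 = 11110110
byte 5: 01110100 XOR 01110001 = 00000101
byte 6: 00100000 XOR 01011011 = 01111011
byte 7: 01000010 XOR 10011111 = 11011101
byte 8: 01100101 XOR 10110100 = 11010001
byte 9: 01110010 XOR 10101110 = 11011100
byte 10: 01101100 XOR 00110110 = 01011010
byte 11: 01101001 XOR 10111100 = 11010101
byte 12: 01101110 XOR 00111001 = 01010111

00011101 11111000 00100010 10101001 11110110 00000101 01111011 11011101 11010001 11011100 01011010 11010101 01010111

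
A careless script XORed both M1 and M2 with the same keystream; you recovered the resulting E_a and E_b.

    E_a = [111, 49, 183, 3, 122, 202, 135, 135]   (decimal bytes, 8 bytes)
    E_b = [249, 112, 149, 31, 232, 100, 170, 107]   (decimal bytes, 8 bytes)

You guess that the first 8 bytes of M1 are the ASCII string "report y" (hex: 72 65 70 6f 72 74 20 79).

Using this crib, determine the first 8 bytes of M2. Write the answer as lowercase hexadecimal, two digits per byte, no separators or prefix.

First, E_a ⊕ E_b = (M1 ⊕ K) ⊕ (M2 ⊕ K) = M1 ⊕ M2, so the key drops out. Then M2 = (M1 ⊕ M2) ⊕ M1 over the first 8 bytes.
byte 0: (6f XOR f9) XOR 72 = 96 XOR 72 = e4
byte 1: (31 XOR 70) XOR 65 = 41 XOR 65 = 24
byte 2: (b7 XOR 95) XOR 70 = 22 XOR 70 = 52
byte 3: (03 XOR 1f) XOR 6f = 1c XOR 6f = 73
byte 4: (7a XOR e8) XOR 72 = 92 XOR 72 = e0
byte 5: (ca XOR 64) XOR 74 = ae XOR 74 = da
byte 6: (87 XOR aa) XOR 20 = 2d XOR 20 = 0d
byte 7: (87 XOR 6b) XOR 79 = ec XOR 79 = 95

e4245273e0da0d95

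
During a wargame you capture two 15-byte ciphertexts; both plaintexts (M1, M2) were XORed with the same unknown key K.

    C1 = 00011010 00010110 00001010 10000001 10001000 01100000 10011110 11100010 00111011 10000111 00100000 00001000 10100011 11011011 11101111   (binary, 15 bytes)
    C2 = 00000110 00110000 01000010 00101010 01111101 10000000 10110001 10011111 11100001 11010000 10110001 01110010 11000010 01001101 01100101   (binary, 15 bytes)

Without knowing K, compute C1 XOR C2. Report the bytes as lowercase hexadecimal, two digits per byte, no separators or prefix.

1c2648abf5e02f7dda57917a61968a

C1 ⊕ C2 = (M1 ⊕ K) ⊕ (M2 ⊕ K) = M1 ⊕ M2 — the shared key cancels under XOR.
1a xor 06 = 1c
16 xor 30 = 26
0a xor 42 = 48
81 xor 2a = ab
88 xor 7d = f5
60 xor 80 = e0
9e xor b1 = 2f
e2 xor 9f = 7d
3b xor e1 = da
87 xor d0 = 57
20 xor b1 = 91
08 xor 72 = 7a
a3 xor c2 = 61
db xor 4d = 96
ef xor 65 = 8a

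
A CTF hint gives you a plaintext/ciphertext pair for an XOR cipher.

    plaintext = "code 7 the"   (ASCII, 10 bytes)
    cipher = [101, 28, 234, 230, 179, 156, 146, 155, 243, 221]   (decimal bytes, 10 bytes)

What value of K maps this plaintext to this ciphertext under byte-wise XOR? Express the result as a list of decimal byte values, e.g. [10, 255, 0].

Since cipher = plaintext ⊕ K, XORing both sides with plaintext gives K = plaintext ⊕ cipher.
63 ⊕ 65 = 06
6f ⊕ 1c = 73
64 ⊕ ea = 8e
65 ⊕ e6 = 83
20 ⊕ b3 = 93
37 ⊕ 9c = ab
20 ⊕ 92 = b2
74 ⊕ 9b = ef
68 ⊕ f3 = 9b
65 ⊕ dd = b8

[6, 115, 142, 131, 147, 171, 178, 239, 155, 184]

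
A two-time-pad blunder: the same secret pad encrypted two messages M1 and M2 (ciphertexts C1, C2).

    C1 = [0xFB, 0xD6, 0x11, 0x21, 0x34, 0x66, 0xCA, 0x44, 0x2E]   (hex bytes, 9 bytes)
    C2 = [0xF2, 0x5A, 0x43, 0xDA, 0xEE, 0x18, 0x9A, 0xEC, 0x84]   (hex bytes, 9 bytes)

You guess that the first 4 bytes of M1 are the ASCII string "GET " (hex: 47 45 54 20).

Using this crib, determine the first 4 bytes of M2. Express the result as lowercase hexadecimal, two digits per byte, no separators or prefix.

First, C1 ⊕ C2 = (M1 ⊕ K) ⊕ (M2 ⊕ K) = M1 ⊕ M2, so the key drops out. Then M2 = (M1 ⊕ M2) ⊕ M1 over the first 4 bytes.
byte 0: (fb xor f2) xor 47 = 09 xor 47 = 4e
byte 1: (d6 xor 5a) xor 45 = 8c xor 45 = c9
byte 2: (11 xor 43) xor 54 = 52 xor 54 = 06
byte 3: (21 xor da) xor 20 = fb xor 20 = db

4ec906db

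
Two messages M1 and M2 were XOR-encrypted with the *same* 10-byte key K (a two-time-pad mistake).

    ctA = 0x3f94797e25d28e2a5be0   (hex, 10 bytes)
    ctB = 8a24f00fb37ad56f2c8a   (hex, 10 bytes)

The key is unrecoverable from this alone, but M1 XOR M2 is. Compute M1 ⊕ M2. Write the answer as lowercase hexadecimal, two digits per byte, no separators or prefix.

ctA ⊕ ctB = (M1 ⊕ K) ⊕ (M2 ⊕ K) = M1 ⊕ M2 — the shared key cancels under XOR.
byte 0: 3f XOR 8a = b5
byte 1: 94 XOR 24 = b0
byte 2: 79 XOR f0 = 89
byte 3: 7e XOR 0f = 71
byte 4: 25 XOR b3 = 96
byte 5: d2 XOR 7a = a8
byte 6: 8e XOR d5 = 5b
byte 7: 2a XOR 6f = 45
byte 8: 5b XOR 2c = 77
byte 9: e0 XOR 8a = 6a

b5b0897196a85b45776a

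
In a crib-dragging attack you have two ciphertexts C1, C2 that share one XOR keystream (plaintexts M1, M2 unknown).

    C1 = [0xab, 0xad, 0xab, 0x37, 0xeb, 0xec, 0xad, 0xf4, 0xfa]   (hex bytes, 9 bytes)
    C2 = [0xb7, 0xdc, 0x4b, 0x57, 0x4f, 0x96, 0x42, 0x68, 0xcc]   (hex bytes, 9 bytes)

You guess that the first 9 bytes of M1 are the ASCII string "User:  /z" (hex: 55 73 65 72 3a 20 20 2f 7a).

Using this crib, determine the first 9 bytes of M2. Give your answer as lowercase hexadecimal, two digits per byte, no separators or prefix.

First, C1 ⊕ C2 = (M1 ⊕ K) ⊕ (M2 ⊕ K) = M1 ⊕ M2, so the key drops out. Then M2 = (M1 ⊕ M2) ⊕ M1 over the first 9 bytes.
byte 0: (ab ^ b7) ^ 55 = 1c ^ 55 = 49
byte 1: (ad ^ dc) ^ 73 = 71 ^ 73 = 02
byte 2: (ab ^ 4b) ^ 65 = e0 ^ 65 = 85
byte 3: (37 ^ 57) ^ 72 = 60 ^ 72 = 12
byte 4: (eb ^ 4f) ^ 3a = a4 ^ 3a = 9e
byte 5: (ec ^ 96) ^ 20 = 7a ^ 20 = 5a
byte 6: (ad ^ 42) ^ 20 = ef ^ 20 = cf
byte 7: (f4 ^ 68) ^ 2f = 9c ^ 2f = b3
byte 8: (fa ^ cc) ^ 7a = 36 ^ 7a = 4c

490285129e5acfb34c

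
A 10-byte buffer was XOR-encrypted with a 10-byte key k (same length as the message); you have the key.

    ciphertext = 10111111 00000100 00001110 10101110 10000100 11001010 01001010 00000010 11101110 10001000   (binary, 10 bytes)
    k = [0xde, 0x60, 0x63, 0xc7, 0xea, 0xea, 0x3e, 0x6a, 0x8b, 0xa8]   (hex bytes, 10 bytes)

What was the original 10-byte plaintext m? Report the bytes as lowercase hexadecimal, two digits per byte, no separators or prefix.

XOR is its own inverse, so applying the key byte-wise gives the result directly.
byte 0: bf XOR de = 61
byte 1: 04 XOR 60 = 64
byte 2: 0e XOR 63 = 6d
byte 3: ae XOR c7 = 69
byte 4: 84 XOR ea = 6e
byte 5: ca XOR ea = 20
byte 6: 4a XOR 3e = 74
byte 7: 02 XOR 6a = 68
byte 8: ee XOR 8b = 65
byte 9: 88 XOR a8 = 20

61646d696e2074686520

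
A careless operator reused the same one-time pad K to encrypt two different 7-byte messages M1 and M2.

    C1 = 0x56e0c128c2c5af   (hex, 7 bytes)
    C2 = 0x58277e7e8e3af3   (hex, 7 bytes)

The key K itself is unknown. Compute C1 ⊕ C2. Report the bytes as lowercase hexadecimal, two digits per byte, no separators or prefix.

C1 ⊕ C2 = (M1 ⊕ K) ⊕ (M2 ⊕ K) = M1 ⊕ M2 — the shared key cancels under XOR.
56 ⊕ 58 = 0e
e0 ⊕ 27 = c7
c1 ⊕ 7e = bf
28 ⊕ 7e = 56
c2 ⊕ 8e = 4c
c5 ⊕ 3a = ff
af ⊕ f3 = 5c

0ec7bf564cff5c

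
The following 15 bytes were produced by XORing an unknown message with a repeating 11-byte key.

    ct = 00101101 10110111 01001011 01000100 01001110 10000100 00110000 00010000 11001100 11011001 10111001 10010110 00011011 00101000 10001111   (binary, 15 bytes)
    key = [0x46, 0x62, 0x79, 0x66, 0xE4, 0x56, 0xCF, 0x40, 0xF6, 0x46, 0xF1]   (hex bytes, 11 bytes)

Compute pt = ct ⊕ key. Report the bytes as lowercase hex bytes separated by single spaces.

The 11-byte key repeats, so the effective keystream is 46 62 79 66 e4 56 cf 40 f6 46 f1 46 62 79 66.
byte 0: 2d xor 46 = 6b
byte 1: b7 xor 62 = d5
byte 2: 4b xor 79 = 32
byte 3: 44 xor 66 = 22
byte 4: 4e xor e4 = aa
byte 5: 84 xor 56 = d2
byte 6: 30 xor cf = ff
byte 7: 10 xor 40 = 50
byte 8: cc xor f6 = 3a
byte 9: d9 xor 46 = 9f
byte 10: b9 xor f1 = 48
byte 11: 96 xor 46 = d0
byte 12: 1b xor 62 = 79
byte 13: 28 xor 79 = 51
byte 14: 8f xor 66 = e9

6b d5 32 22 aa d2 ff 50 3a 9f 48 d0 79 51 e9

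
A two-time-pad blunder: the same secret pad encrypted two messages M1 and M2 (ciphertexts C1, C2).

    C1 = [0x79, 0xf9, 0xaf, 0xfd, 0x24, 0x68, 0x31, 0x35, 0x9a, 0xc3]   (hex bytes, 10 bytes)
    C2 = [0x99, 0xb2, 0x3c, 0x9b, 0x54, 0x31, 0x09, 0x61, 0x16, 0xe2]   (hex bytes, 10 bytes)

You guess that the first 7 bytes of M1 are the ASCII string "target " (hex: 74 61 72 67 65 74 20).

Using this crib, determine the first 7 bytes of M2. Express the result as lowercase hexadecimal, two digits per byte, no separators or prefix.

First, C1 ⊕ C2 = (M1 ⊕ K) ⊕ (M2 ⊕ K) = M1 ⊕ M2, so the key drops out. Then M2 = (M1 ⊕ M2) ⊕ M1 over the first 7 bytes.
byte 0: (79 ⊕ 99) ⊕ 74 = e0 ⊕ 74 = 94
byte 1: (f9 ⊕ b2) ⊕ 61 = 4b ⊕ 61 = 2a
byte 2: (af ⊕ 3c) ⊕ 72 = 93 ⊕ 72 = e1
byte 3: (fd ⊕ 9b) ⊕ 67 = 66 ⊕ 67 = 01
byte 4: (24 ⊕ 54) ⊕ 65 = 70 ⊕ 65 = 15
byte 5: (68 ⊕ 31) ⊕ 74 = 59 ⊕ 74 = 2d
byte 6: (31 ⊕ 09) ⊕ 20 = 38 ⊕ 20 = 18

942ae101152d18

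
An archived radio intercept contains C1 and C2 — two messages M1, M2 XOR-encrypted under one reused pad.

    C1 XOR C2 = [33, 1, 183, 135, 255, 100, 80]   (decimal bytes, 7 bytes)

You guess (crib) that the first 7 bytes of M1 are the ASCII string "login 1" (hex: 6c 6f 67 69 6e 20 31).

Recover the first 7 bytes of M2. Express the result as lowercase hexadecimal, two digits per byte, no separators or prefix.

Since C1 ⊕ C2 = M1 ⊕ M2, XORing with the guessed M1 bytes yields the corresponding M2 bytes: M2 = (C1 ⊕ C2) ⊕ M1.
21 xor 6c = 4d
01 xor 6f = 6e
b7 xor 67 = d0
87 xor 69 = ee
ff xor 6e = 91
64 xor 20 = 44
50 xor 31 = 61

4d6ed0ee914461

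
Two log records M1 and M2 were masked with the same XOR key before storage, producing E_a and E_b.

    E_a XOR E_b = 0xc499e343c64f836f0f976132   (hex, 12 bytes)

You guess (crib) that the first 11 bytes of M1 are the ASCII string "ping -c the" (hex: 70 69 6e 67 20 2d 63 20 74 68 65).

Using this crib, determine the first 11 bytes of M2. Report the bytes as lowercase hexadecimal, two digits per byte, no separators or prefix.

b4f08d24e662e04f7bff04

Since E_a ⊕ E_b = M1 ⊕ M2, XORing with the guessed M1 bytes yields the corresponding M2 bytes: M2 = (E_a ⊕ E_b) ⊕ M1.
c4 ^ 70 = b4
99 ^ 69 = f0
e3 ^ 6e = 8d
43 ^ 67 = 24
c6 ^ 20 = e6
4f ^ 2d = 62
83 ^ 63 = e0
6f ^ 20 = 4f
0f ^ 74 = 7b
97 ^ 68 = ff
61 ^ 65 = 04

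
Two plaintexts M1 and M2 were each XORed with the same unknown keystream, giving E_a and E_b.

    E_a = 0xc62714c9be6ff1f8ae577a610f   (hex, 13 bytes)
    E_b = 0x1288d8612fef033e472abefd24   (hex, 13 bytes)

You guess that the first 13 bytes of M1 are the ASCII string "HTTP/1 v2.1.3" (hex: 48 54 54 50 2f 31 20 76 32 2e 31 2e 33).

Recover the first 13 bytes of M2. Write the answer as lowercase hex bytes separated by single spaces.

9c fb 98 f8 be b1 d2 b0 db 53 f5 b2 18

First, E_a ⊕ E_b = (M1 ⊕ K) ⊕ (M2 ⊕ K) = M1 ⊕ M2, so the key drops out. Then M2 = (M1 ⊕ M2) ⊕ M1 over the first 13 bytes.
byte 0: (c6 xor 12) xor 48 = d4 xor 48 = 9c
byte 1: (27 xor 88) xor 54 = af xor 54 = fb
byte 2: (14 xor d8) xor 54 = cc xor 54 = 98
byte 3: (c9 xor 61) xor 50 = a8 xor 50 = f8
byte 4: (be xor 2f) xor 2f = 91 xor 2f = be
byte 5: (6f xor ef) xor 31 = 80 xor 31 = b1
byte 6: (f1 xor 03) xor 20 = f2 xor 20 = d2
byte 7: (f8 xor 3e) xor 76 = c6 xor 76 = b0
byte 8: (ae xor 47) xor 32 = e9 xor 32 = db
byte 9: (57 xor 2a) xor 2e = 7d xor 2e = 53
byte 10: (7a xor be) xor 31 = c4 xor 31 = f5
byte 11: (61 xor fd) xor 2e = 9c xor 2e = b2
byte 12: (0f xor 24) xor 33 = 2b xor 33 = 18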